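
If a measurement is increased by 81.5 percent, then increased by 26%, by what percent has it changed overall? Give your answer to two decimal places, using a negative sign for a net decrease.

128.69%

An 81.5% increase multiplies by 1.815.
Then a 26% increase: 1.815 × 1.26 = 2.2869.
Overall factor 2.2869, i.e. 128.69%.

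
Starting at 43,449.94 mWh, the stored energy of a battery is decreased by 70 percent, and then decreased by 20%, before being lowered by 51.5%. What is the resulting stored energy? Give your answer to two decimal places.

Each change multiplies by a factor: 0.3 × 0.8 × 0.485 = 0.1164.
43,449.94 × 0.1164 = 5057.573016 ≈ 5,057.57.

5,057.57 mWh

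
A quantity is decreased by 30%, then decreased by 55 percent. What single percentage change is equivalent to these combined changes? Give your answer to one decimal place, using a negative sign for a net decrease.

-68.5%

A 30% decrease multiplies by 0.7.
Then a 55% decrease: 0.7 × 0.45 = 0.315.
Overall factor 0.315, i.e. -68.5%.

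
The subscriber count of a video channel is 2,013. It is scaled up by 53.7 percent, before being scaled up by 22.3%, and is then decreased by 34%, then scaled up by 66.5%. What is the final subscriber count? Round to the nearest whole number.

4,158

53.7% increase: 2,013 × 1.537 = 3093.981.
Apply the 22.3% increase: 3093.981 × 1.223 = 3783.938763.
Apply the 34% decrease: 3783.938763 × 0.66 = 2497.39958358.
After the 66.5% increase: 2497.39958358 × 1.665 = 4158.1703066607 ≈ 4,158.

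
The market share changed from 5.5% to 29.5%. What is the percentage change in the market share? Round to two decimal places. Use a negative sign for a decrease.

The change is 29.5 − 5.5 = 24.0 percentage points.
Relative to the original 5.5%, that is 24.0 ÷ 5.5 ≈ 436.36%.

436.36%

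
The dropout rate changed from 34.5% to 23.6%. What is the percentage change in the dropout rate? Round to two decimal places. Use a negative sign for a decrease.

The change is 23.6 − 34.5 = -10.9 percentage points.
Relative to the original 34.5%, that is -10.9 ÷ 34.5 ≈ -31.59%.

-31.59%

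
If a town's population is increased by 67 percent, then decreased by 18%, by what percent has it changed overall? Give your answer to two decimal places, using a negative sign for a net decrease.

36.94%

The combined multiplier is 1.67 × 0.82 = 1.3694.
That corresponds to an increase of 36.94%.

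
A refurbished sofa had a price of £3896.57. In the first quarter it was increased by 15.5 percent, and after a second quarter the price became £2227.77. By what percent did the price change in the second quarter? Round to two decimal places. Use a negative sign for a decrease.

-50.50%

After the first quarter: £3896.57 × 1.155 = £4500.53835.
Second-quarter multiplier: £2227.77 ÷ £4500.53835 ≈ 0.495001.
That is a change of -50.50%.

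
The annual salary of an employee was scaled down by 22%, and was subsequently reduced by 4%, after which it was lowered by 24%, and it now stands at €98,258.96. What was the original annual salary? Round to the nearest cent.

The overall multiplier applied was 0.78 × 0.96 × 0.76 = 0.569088.
So the original annual salary was €98,258.96 ÷ 0.569088 ≈ €172,660.40.

€172,660.40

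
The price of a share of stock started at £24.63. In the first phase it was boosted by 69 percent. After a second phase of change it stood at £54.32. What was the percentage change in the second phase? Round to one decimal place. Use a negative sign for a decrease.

30.5%

After the first phase: £24.63 × 1.69 = £41.6247.
Second-phase multiplier: £54.32 ÷ £41.6247 ≈ 1.30499.
That is a change of 30.5%.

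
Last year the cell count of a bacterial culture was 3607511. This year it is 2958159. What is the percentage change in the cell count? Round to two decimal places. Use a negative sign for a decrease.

Change: 2958159 − 3607511 = -649352.
Relative to the original: -649352 ÷ 3607511 ≈ -18.00%.

-18.00%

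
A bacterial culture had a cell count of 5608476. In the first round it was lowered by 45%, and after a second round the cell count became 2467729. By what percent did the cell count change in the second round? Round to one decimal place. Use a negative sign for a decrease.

-20.0%

After the first round: 5608476 × 0.55 = 3084661.8.
Second-round multiplier: 2467729 ÷ 3084661.8 ≈ 0.8.
That is a change of -20.0%.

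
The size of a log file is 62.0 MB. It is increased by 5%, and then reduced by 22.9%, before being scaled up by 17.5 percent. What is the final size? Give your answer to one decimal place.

59.0 MB

Apply the 5% increase: 62.0 × 1.05 = 65.1.
After the 22.9% decrease: 65.1 × 0.771 = 50.1921.
After the 17.5% increase: 50.1921 × 1.175 = 58.9757175 ≈ 59.0.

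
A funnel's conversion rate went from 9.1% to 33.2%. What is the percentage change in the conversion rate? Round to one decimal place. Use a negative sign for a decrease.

The change is 33.2 − 9.1 = 24.1 percentage points.
Relative to the original 9.1%, that is 24.1 ÷ 9.1 ≈ 264.8%.

264.8%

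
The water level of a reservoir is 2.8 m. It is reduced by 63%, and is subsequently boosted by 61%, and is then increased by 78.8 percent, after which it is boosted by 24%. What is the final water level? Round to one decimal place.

Each change multiplies by a factor: 0.37 × 1.61 × 1.788 × 1.24 = 1.320738384.
2.8 × 1.320738384 = 3.6980674752 ≈ 3.7.

3.7 m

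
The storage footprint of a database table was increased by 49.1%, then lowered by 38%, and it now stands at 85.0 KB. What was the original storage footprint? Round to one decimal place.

Undoing the 38% decrease: 85.0 ÷ 0.62 ≈ 137.096774.
Undoing the 49.1% increase: 137.096774 ÷ 1.491 ≈ 91.9 KB.

91.9 KB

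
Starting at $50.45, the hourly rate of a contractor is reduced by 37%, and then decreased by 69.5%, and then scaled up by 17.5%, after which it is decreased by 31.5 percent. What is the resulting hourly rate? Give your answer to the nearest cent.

$7.80

Apply the 37% decrease: $50.45 × 0.63 = $31.7835.
69.5% decrease: $31.7835 × 0.305 = $9.6939675.
Apply the 17.5% increase: $9.6939675 × 1.175 = $11.3904118125.
After the 31.5% decrease: $11.3904118125 × 0.685 = $7.8024320915625 ≈ $7.80.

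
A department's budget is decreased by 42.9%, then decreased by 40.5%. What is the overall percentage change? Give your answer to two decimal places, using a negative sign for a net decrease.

-66.03%

The combined multiplier is 0.571 × 0.595 = 0.339745.
That corresponds to a decrease of 66.03%.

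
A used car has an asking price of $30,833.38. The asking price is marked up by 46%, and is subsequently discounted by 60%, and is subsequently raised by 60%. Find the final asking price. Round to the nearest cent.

$28,810.71

Each change multiplies by a factor: 1.46 × 0.4 × 1.6 = 0.9344.
$30,833.38 × 0.9344 = $28810.710272 ≈ $28,810.71.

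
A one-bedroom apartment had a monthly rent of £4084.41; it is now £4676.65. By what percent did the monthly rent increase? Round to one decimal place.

Change: £4676.65 − £4084.41 = £592.24.
Relative to the original: £592.24 ÷ £4084.41 ≈ 14.5%.
So the monthly rent increased by 14.5%.

14.5%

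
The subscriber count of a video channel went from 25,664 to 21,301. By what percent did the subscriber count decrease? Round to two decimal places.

17.00%

Change: 21,301 − 25,664 = -4,363.
Relative to the original: -4,363 ÷ 25,664 ≈ -17.00%.
So the subscriber count decreased by 17.00%.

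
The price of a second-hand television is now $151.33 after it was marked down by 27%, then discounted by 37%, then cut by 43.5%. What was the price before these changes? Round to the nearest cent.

$582.39

Undoing the 43.5% decrease: $151.33 ÷ 0.565 ≈ $267.840708.
Undoing the 37% decrease: $267.840708 ÷ 0.63 ≈ $425.143981.
Undoing the 27% decrease: $425.143981 ÷ 0.73 ≈ $582.39.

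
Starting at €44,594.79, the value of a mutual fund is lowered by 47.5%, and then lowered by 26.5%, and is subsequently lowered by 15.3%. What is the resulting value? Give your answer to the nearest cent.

€14,575.19

47.5% decrease: €44,594.79 × 0.525 = €23412.26475.
26.5% decrease: €23412.26475 × 0.735 = €17208.01459125.
15.3% decrease: €17208.01459125 × 0.847 = €14575.18835878875 ≈ €14,575.19.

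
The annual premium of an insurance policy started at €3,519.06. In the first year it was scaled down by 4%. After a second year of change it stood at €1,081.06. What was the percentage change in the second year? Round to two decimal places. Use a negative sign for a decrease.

After the first year: €3,519.06 × 0.96 = €3378.2976.
Second-year multiplier: €1,081.06 ÷ €3378.2976 ≈ 0.320001.
That is a change of -68.00%.

-68.00%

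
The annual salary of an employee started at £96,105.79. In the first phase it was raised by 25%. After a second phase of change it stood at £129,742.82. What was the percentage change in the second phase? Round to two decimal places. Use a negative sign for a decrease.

After the first phase: £96,105.79 × 1.25 = £120132.2375.
Second-phase multiplier: £129,742.82 ÷ £120132.2375 ≈ 1.08.
That is a change of 8.00%.

8.00%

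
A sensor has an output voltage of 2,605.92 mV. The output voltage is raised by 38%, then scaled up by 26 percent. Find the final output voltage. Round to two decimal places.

4,531.17 mV

Each change multiplies by a factor: 1.38 × 1.26 = 1.7388.
2,605.92 × 1.7388 = 4531.173696 ≈ 4,531.17.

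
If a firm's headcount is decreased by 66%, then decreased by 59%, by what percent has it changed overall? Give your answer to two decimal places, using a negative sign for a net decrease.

A 66% decrease multiplies by 0.34.
Then a 59% decrease: 0.34 × 0.41 = 0.1394.
Overall factor 0.1394, i.e. -86.06%.

-86.06%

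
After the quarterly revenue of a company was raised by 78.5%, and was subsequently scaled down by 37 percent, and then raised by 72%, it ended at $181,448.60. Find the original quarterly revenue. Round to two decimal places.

$93,809.41

The overall multiplier applied was 1.785 × 0.63 × 1.72 = 1.934226.
So the original quarterly revenue was $181,448.60 ÷ 1.934226 ≈ $93,809.41.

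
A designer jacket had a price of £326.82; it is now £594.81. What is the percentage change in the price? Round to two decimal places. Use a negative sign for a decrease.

82.00%

Change: £594.81 − £326.82 = £267.99.
Relative to the original: £267.99 ÷ £326.82 ≈ 82.00%.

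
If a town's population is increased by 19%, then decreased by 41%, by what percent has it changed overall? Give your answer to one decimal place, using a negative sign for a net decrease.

-29.8%

A 19% increase multiplies by 1.19.
Then a 41% decrease: 1.19 × 0.59 = 0.7021.
Overall factor 0.7021, i.e. -29.8%.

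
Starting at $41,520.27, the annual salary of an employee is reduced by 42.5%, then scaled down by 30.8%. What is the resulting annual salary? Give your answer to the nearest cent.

Each change multiplies by a factor: 0.575 × 0.692 = 0.3979.
$41,520.27 × 0.3979 = $16520.915433 ≈ $16,520.92.

$16,520.92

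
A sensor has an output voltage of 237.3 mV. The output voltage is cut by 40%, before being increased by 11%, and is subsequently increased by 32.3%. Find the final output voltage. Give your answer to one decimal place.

209.1 mV

After the 40% decrease: 237.3 × 0.6 = 142.38.
After the 11% increase: 142.38 × 1.11 = 158.0418.
After the 32.3% increase: 158.0418 × 1.323 = 209.0893014 ≈ 209.1.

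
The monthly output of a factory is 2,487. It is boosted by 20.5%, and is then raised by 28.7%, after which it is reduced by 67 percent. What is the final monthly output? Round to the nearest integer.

1,273

After the 20.5% increase: 2,487 × 1.205 = 2996.835.
Apply the 28.7% increase: 2996.835 × 1.287 = 3856.926645.
Apply the 67% decrease: 3856.926645 × 0.33 = 1272.78579285 ≈ 1,273.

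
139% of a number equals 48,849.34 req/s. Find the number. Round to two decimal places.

48,849.34 req/s ÷ 1.39 ≈ 35,143.41 req/s.

35,143.41 req/s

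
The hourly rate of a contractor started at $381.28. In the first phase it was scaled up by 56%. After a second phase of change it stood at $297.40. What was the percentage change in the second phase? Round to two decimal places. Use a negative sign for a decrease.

-50.00%

After the first phase: $381.28 × 1.56 = $594.7968.
Second-phase multiplier: $297.40 ÷ $594.7968 ≈ 0.500003.
That is a change of -50.00%.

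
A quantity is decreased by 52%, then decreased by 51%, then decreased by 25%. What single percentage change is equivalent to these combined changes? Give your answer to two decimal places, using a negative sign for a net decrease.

-82.36%

A 52% decrease multiplies by 0.48.
Then a 51% decrease: 0.48 × 0.49 = 0.2352.
Then a 25% decrease: 0.2352 × 0.75 = 0.1764.
Overall factor 0.1764, i.e. -82.36%.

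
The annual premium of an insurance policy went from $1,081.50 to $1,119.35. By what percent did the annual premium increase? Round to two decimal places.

Change: $1,119.35 − $1,081.50 = $37.85.
Relative to the original: $37.85 ÷ $1,081.50 ≈ 3.50%.
So the annual premium increased by 3.50%.

3.50%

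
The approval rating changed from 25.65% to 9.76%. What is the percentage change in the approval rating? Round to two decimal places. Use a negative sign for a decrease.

The change is 9.76 − 25.65 = -15.89 percentage points.
Relative to the original 25.65%, that is -15.89 ÷ 25.65 ≈ -61.95%.

-61.95%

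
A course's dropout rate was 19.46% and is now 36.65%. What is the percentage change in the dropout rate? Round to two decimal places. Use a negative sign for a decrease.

The change is 36.65 − 19.46 = 17.19 percentage points.
Relative to the original 19.46%, that is 17.19 ÷ 19.46 ≈ 88.34%.

88.34%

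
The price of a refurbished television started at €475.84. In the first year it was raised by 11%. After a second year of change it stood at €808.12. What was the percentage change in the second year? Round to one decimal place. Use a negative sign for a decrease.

After the first year: €475.84 × 1.11 = €528.1824.
Second-year multiplier: €808.12 ÷ €528.1824 ≈ 1.53.
That is a change of 53.0%.

53.0%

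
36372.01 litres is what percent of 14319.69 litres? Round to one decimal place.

36372.01 litres ÷ 14319.69 litres ≈ 254.0%.

254.0%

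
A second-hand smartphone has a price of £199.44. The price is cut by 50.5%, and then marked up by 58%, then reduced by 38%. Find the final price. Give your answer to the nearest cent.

£96.71

Each change multiplies by a factor: 0.495 × 1.58 × 0.62 = 0.484902.
£199.44 × 0.484902 = £96.70885488 ≈ £96.71.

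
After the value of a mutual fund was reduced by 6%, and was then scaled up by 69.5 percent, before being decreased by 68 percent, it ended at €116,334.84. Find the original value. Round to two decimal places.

Undoing the 68% decrease: €116,334.84 ÷ 0.32 = €363546.375.
Undoing the 69.5% increase: €363546.375 ÷ 1.695 ≈ €214481.637168.
Undoing the 6% decrease: €214481.637168 ÷ 0.94 ≈ €228,171.95.

€228,171.95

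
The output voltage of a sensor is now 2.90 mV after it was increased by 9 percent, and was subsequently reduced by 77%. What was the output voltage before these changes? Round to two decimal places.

11.57 mV

The overall multiplier applied was 1.09 × 0.23 = 0.2507.
So the original output voltage was 2.90 ÷ 0.2507 ≈ 11.57 mV.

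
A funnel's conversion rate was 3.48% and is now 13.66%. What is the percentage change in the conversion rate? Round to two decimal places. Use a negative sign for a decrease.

292.53%

The change is 13.66 − 3.48 = 10.18 percentage points.
Relative to the original 3.48%, that is 10.18 ÷ 3.48 ≈ 292.53%.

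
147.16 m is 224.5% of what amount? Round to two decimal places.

147.16 m ÷ 2.245 ≈ 65.55 m.

65.55 m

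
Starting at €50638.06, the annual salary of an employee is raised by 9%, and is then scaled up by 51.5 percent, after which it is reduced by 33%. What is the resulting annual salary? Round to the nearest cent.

€56026.18

Each change multiplies by a factor: 1.09 × 1.515 × 0.67 = 1.1064045.
€50638.06 × 1.1064045 = €56026.17745527 ≈ €56026.18.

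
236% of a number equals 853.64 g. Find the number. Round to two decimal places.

361.71 g

853.64 g ÷ 2.36 ≈ 361.71 g.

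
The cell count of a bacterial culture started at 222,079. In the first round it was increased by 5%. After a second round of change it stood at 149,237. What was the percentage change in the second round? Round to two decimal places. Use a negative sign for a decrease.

-36.00%

After the first round: 222,079 × 1.05 = 233182.95.
Second-round multiplier: 149,237 ÷ 233182.95 ≈ 0.64.
That is a change of -36.00%.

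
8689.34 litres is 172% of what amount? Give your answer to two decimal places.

5051.94 litres

8689.34 litres ÷ 1.72 ≈ 5051.94 litres.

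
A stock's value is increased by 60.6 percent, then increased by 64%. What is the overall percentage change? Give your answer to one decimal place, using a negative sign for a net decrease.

163.4%

The combined multiplier is 1.606 × 1.64 = 2.63384.
That corresponds to an increase of 163.4%.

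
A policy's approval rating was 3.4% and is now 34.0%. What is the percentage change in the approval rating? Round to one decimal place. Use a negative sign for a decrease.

The change is 34.0 − 3.4 = 30.6 percentage points.
Relative to the original 3.4%, that is 30.6 ÷ 3.4 = 900.0%.

900.0%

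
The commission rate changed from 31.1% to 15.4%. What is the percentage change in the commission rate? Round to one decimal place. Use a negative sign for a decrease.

-50.5%

The change is 15.4 − 31.1 = -15.7 percentage points.
Relative to the original 31.1%, that is -15.7 ÷ 31.1 ≈ -50.5%.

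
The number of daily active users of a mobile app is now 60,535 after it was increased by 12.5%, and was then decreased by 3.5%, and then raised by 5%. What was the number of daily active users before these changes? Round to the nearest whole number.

The overall multiplier applied was 1.125 × 0.965 × 1.05 = 1.13990625.
So the original number of daily active users was 60,535 ÷ 1.13990625 ≈ 53,105.

53,105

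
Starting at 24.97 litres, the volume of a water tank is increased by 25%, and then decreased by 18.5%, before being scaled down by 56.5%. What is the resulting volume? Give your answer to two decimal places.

11.07 litres

Apply the 25% increase: 24.97 × 1.25 = 31.2125.
18.5% decrease: 31.2125 × 0.815 = 25.4381875.
Apply the 56.5% decrease: 25.4381875 × 0.435 = 11.0656115625 ≈ 11.07.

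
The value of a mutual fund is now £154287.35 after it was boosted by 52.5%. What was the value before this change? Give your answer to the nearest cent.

The overall multiplier applied was 1.525.
So the original value was £154287.35 ÷ 1.525 ≈ £101172.03.

£101172.03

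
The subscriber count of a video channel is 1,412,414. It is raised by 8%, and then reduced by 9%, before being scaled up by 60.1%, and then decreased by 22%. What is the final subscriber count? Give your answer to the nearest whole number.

Apply the 8% increase: 1,412,414 × 1.08 = 1525407.12.
Apply the 9% decrease: 1525407.12 × 0.91 = 1388120.4792.
After the 60.1% increase: 1388120.4792 × 1.601 = 2222380.8871992.
After the 22% decrease: 2222380.8871992 × 0.78 = 1733457.092015376 ≈ 1,733,457.

1,733,457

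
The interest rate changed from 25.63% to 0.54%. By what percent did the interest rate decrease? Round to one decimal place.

The change is 0.54 − 25.63 = -25.09 percentage points.
Relative to the original 25.63%, that is -25.09 ÷ 25.63 ≈ -97.9%.
So the interest rate fell by 97.9%.

97.9%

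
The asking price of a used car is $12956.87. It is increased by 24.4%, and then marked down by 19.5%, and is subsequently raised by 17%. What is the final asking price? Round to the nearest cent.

$15181.06

Each change multiplies by a factor: 1.244 × 0.805 × 1.17 = 1.1716614.
$12956.87 × 1.1716614 = $15181.064443818 ≈ $15181.06.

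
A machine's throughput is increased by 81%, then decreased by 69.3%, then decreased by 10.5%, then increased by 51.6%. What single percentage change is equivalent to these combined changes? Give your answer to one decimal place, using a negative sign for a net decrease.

-24.6%

An 81% increase multiplies by 1.81.
Then a 69.3% decrease: 1.81 × 0.307 = 0.55567.
Then a 10.5% decrease: 0.55567 × 0.895 = 0.49732465.
Then a 51.6% increase: 0.49732465 × 1.516 = 0.7539441694.
Overall factor 0.7539441694, i.e. -24.6%.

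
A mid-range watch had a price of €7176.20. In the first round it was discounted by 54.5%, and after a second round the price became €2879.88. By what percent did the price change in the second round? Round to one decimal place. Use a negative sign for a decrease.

After the first round: €7176.20 × 0.455 = €3265.171.
Second-round multiplier: €2879.88 ÷ €3265.171 ≈ 0.882.
That is a change of -11.8%.

-11.8%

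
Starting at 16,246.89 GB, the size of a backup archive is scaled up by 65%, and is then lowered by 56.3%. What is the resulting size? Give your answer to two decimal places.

Each change multiplies by a factor: 1.65 × 0.437 = 0.72105.
16,246.89 × 0.72105 = 11714.8200345 ≈ 11,714.82.

11,714.82 GB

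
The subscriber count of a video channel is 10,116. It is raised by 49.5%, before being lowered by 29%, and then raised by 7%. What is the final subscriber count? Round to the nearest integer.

Each change multiplies by a factor: 1.495 × 0.71 × 1.07 = 1.1357515.
10,116 × 1.1357515 = 11489.262174 ≈ 11,489.

11,489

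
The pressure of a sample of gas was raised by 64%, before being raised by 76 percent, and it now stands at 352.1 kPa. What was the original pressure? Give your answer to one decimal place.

122.0 kPa

The overall multiplier applied was 1.64 × 1.76 = 2.8864.
So the original pressure was 352.1 ÷ 2.8864 ≈ 122.0 kPa.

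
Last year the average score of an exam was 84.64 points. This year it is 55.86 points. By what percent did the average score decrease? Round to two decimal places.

Change: 55.86 − 84.64 = -28.78.
Relative to the original: -28.78 ÷ 84.64 ≈ -34.00%.
So the average score decreased by 34.00%.

34.00%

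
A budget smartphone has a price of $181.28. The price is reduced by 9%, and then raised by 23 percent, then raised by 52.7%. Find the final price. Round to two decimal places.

$309.84

Each change multiplies by a factor: 0.91 × 1.23 × 1.527 = 1.7091711.
$181.28 × 1.7091711 = $309.838537008 ≈ $309.84.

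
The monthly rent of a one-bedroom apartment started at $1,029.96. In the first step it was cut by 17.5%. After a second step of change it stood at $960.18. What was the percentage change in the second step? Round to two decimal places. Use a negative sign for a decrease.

After the first step: $1,029.96 × 0.825 = $849.717.
Second-step multiplier: $960.18 ÷ $849.717 ≈ 1.13.
That is a change of 13.00%.

13.00%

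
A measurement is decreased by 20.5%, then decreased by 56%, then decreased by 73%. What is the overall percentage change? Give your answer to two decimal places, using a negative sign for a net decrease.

-90.56%

A 20.5% decrease multiplies by 0.795.
Then a 56% decrease: 0.795 × 0.44 = 0.3498.
Then a 73% decrease: 0.3498 × 0.27 = 0.094446.
Overall factor 0.094446, i.e. -90.56%.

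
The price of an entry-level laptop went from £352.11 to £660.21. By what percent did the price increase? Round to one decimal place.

Change: £660.21 − £352.11 = £308.10.
Relative to the original: £308.10 ÷ £352.11 ≈ 87.5%.
So the price increased by 87.5%.

87.5%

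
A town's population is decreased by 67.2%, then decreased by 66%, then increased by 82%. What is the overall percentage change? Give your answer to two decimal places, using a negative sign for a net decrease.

The combined multiplier is 0.328 × 0.34 × 1.82 = 0.2029664.
That corresponds to a decrease of 79.70%.

-79.70%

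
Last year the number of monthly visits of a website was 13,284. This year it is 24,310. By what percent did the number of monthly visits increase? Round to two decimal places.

Change: 24,310 − 13,284 = 11,026.
Relative to the original: 11,026 ÷ 13,284 ≈ 83.00%.
So the number of monthly visits increased by 83.00%.

83.00%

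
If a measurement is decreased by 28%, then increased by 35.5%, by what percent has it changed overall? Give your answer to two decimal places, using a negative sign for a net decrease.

A 28% decrease multiplies by 0.72.
Then a 35.5% increase: 0.72 × 1.355 = 0.9756.
Overall factor 0.9756, i.e. -2.44%.

-2.44%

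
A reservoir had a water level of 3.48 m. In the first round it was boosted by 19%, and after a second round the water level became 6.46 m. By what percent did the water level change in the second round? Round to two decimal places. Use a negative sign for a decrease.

After the first round: 3.48 × 1.19 = 4.1412.
Second-round multiplier: 6.46 ÷ 4.1412 ≈ 1.559934.
That is a change of 55.99%.

55.99%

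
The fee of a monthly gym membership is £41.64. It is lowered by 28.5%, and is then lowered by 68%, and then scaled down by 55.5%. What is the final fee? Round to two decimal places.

£4.24

28.5% decrease: £41.64 × 0.715 = £29.7726.
Apply the 68% decrease: £29.7726 × 0.32 = £9.527232.
After the 55.5% decrease: £9.527232 × 0.445 = £4.23961824 ≈ £4.24.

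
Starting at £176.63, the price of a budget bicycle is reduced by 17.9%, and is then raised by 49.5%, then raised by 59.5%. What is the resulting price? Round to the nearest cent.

After the 17.9% decrease: £176.63 × 0.821 = £145.01323.
After the 49.5% increase: £145.01323 × 1.495 = £216.79477885.
After the 59.5% increase: £216.79477885 × 1.595 = £345.78767226575 ≈ £345.79.

£345.79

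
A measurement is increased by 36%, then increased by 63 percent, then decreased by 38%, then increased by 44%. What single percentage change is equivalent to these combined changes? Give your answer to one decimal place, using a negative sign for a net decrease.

The combined multiplier is 1.36 × 1.63 × 0.62 × 1.44 = 1.97915904.
That corresponds to an increase of 97.9%.

97.9%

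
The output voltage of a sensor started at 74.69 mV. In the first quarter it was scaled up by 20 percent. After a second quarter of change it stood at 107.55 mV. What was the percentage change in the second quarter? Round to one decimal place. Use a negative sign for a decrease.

After the first quarter: 74.69 × 1.2 = 89.628.
Second-quarter multiplier: 107.55 ÷ 89.628 ≈ 1.19996.
That is a change of 20.0%.

20.0%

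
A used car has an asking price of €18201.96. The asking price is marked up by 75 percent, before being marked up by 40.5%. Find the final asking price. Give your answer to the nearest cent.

Each change multiplies by a factor: 1.75 × 1.405 = 2.45875.
€18201.96 × 2.45875 = €44754.06915 ≈ €44754.07.

€44754.07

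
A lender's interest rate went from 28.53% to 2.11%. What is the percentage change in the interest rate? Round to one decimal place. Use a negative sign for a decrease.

The change is 2.11 − 28.53 = -26.42 percentage points.
Relative to the original 28.53%, that is -26.42 ÷ 28.53 ≈ -92.6%.

-92.6%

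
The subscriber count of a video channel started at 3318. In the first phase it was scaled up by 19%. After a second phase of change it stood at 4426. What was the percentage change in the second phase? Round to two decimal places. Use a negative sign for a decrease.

After the first phase: 3318 × 1.19 = 3948.42.
Second-phase multiplier: 4426 ÷ 3948.42 ≈ 1.120955.
That is a change of 12.10%.

12.10%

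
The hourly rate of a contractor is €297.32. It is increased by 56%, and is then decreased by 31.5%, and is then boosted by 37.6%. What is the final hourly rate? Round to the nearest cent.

€437.18

Apply the 56% increase: €297.32 × 1.56 = €463.8192.
31.5% decrease: €463.8192 × 0.685 = €317.716152.
Apply the 37.6% increase: €317.716152 × 1.376 = €437.177425152 ≈ €437.18.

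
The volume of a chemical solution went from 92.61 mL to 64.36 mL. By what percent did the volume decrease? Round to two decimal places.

30.50%

Change: 64.36 − 92.61 = -28.25.
Relative to the original: -28.25 ÷ 92.61 ≈ -30.50%.
So the volume decreased by 30.50%.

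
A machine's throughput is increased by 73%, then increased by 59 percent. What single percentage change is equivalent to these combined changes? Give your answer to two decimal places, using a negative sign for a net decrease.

175.07%

A 73% increase multiplies by 1.73.
Then a 59% increase: 1.73 × 1.59 = 2.7507.
Overall factor 2.7507, i.e. 175.07%.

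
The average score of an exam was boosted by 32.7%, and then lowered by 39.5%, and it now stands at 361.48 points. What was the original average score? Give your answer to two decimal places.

Undoing the 39.5% decrease: 361.48 ÷ 0.605 ≈ 597.487603.
Undoing the 32.7% increase: 597.487603 ÷ 1.327 ≈ 450.25 points.

450.25 points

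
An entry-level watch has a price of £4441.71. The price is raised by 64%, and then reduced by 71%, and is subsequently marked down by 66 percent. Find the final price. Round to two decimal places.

64% increase: £4441.71 × 1.64 = £7284.4044.
71% decrease: £7284.4044 × 0.29 = £2112.477276.
Apply the 66% decrease: £2112.477276 × 0.34 = £718.24227384 ≈ £718.24.

£718.24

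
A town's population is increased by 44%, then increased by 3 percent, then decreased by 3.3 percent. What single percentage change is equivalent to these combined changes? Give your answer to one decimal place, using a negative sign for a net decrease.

A 44% increase multiplies by 1.44.
Then a 3% increase: 1.44 × 1.03 = 1.4832.
Then a 3.3% decrease: 1.4832 × 0.967 = 1.4342544.
Overall factor 1.4342544, i.e. 43.4%.

43.4%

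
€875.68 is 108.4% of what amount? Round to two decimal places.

€807.82

€875.68 ÷ 1.084 ≈ €807.82.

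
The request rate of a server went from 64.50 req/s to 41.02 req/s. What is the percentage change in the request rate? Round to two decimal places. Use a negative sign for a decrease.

Change: 41.02 − 64.50 = -23.48.
Relative to the original: -23.48 ÷ 64.50 ≈ -36.40%.

-36.40%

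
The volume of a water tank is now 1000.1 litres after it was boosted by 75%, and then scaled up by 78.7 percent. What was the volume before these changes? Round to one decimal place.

The overall multiplier applied was 1.75 × 1.787 = 3.12725.
So the original volume was 1000.1 ÷ 3.12725 ≈ 319.8 litres.

319.8 litres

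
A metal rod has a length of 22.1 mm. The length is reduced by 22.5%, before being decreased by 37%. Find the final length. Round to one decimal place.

After the 22.5% decrease: 22.1 × 0.775 = 17.1275.
37% decrease: 17.1275 × 0.63 = 10.790325 ≈ 10.8.

10.8 mm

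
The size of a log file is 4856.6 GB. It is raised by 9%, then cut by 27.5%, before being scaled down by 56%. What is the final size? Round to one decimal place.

Each change multiplies by a factor: 1.09 × 0.725 × 0.44 = 0.34771.
4856.6 × 0.34771 = 1688.688386 ≈ 1688.7.

1688.7 GB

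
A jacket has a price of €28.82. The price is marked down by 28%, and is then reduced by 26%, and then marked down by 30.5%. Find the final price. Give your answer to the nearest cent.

28% decrease: €28.82 × 0.72 = €20.7504.
After the 26% decrease: €20.7504 × 0.74 = €15.355296.
30.5% decrease: €15.355296 × 0.695 = €10.67193072 ≈ €10.67.

€10.67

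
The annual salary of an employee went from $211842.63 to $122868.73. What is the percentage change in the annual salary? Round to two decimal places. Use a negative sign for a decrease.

Change: $122868.73 − $211842.63 = -$88973.90.
Relative to the original: -$88973.90 ÷ $211842.63 ≈ -42.00%.

-42.00%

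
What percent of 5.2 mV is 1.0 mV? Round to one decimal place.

1.0 mV ÷ 5.2 mV ≈ 19.2%.

19.2%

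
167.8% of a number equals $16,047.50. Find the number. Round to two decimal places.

$16,047.50 ÷ 1.678 ≈ $9,563.47.

$9,563.47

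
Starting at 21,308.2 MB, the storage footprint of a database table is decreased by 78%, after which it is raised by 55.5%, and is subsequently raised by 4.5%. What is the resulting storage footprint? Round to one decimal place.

7,617.6 MB

Apply the 78% decrease: 21,308.2 × 0.22 = 4687.804.
Apply the 55.5% increase: 4687.804 × 1.555 = 7289.53522.
After the 4.5% increase: 7289.53522 × 1.045 = 7617.5643049 ≈ 7,617.6.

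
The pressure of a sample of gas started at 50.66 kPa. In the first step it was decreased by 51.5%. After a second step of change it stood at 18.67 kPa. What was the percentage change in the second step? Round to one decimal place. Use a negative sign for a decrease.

-24.0%

After the first step: 50.66 × 0.485 = 24.5701.
Second-step multiplier: 18.67 ÷ 24.5701 ≈ 0.75987.
That is a change of -24.0%.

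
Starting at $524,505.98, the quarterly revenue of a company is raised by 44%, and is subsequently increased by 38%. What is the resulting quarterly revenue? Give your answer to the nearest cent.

Each change multiplies by a factor: 1.44 × 1.38 = 1.9872.
$524,505.98 × 1.9872 = $1042298.283456 ≈ $1,042,298.28.

$1,042,298.28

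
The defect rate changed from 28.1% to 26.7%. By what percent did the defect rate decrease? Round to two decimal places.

The change is 26.7 − 28.1 = -1.4 percentage points.
Relative to the original 28.1%, that is -1.4 ÷ 28.1 ≈ -4.98%.
So the defect rate fell by 4.98%.

4.98%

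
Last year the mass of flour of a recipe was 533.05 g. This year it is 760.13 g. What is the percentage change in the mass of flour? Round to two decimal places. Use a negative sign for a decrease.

42.60%

Change: 760.13 − 533.05 = 227.08.
Relative to the original: 227.08 ÷ 533.05 ≈ 42.60%.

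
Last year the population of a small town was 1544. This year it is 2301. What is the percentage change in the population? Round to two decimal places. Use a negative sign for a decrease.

49.03%

Change: 2301 − 1544 = 757.
Relative to the original: 757 ÷ 1544 ≈ 49.03%.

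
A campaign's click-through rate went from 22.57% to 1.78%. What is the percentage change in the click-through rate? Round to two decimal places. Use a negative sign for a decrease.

The change is 1.78 − 22.57 = -20.79 percentage points.
Relative to the original 22.57%, that is -20.79 ÷ 22.57 ≈ -92.11%.

-92.11%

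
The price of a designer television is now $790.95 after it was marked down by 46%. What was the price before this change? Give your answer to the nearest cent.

$1464.72

The overall multiplier applied was 0.54.
So the original price was $790.95 ÷ 0.54 ≈ $1464.72.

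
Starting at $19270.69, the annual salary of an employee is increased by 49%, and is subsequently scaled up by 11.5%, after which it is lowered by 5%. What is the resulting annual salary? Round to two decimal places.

$30414.59

Each change multiplies by a factor: 1.49 × 1.115 × 0.95 = 1.5782825.
$19270.69 × 1.5782825 = $30414.592789925 ≈ $30414.59.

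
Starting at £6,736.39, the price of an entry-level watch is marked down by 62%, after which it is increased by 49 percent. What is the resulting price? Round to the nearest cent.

After the 62% decrease: £6,736.39 × 0.38 = £2559.8282.
Apply the 49% increase: £2559.8282 × 1.49 = £3814.144018 ≈ £3,814.14.

£3,814.14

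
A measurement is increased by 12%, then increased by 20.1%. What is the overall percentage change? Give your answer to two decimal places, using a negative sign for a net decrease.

A 12% increase multiplies by 1.12.
Then a 20.1% increase: 1.12 × 1.201 = 1.34512.
Overall factor 1.34512, i.e. 34.51%.

34.51%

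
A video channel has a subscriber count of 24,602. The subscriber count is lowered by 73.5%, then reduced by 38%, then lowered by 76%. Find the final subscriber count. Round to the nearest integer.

73.5% decrease: 24,602 × 0.265 = 6519.53.
38% decrease: 6519.53 × 0.62 = 4042.1086.
76% decrease: 4042.1086 × 0.24 = 970.106064 ≈ 970.

970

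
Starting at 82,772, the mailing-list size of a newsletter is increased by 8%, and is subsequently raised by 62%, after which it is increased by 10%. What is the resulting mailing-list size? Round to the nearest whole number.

159,300

Each change multiplies by a factor: 1.08 × 1.62 × 1.1 = 1.92456.
82,772 × 1.92456 = 159299.68032 ≈ 159,300.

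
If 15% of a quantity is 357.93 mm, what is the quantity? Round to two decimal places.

2386.20 mm

357.93 mm ÷ 0.15 = 2386.20 mm.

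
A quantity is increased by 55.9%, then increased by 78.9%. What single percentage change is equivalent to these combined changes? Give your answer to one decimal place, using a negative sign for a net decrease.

The combined multiplier is 1.559 × 1.789 = 2.789051.
That corresponds to an increase of 178.9%.

178.9%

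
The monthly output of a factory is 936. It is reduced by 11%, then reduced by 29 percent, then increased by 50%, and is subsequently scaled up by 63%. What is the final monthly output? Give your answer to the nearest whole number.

Each change multiplies by a factor: 0.89 × 0.71 × 1.5 × 1.63 = 1.5449955.
936 × 1.5449955 = 1446.115788 ≈ 1446.

1446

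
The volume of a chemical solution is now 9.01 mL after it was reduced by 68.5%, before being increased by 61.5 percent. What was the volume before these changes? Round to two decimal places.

Undoing the 61.5% increase: 9.01 ÷ 1.615 ≈ 5.578947.
Undoing the 68.5% decrease: 5.578947 ÷ 0.315 ≈ 17.71 mL.

17.71 mL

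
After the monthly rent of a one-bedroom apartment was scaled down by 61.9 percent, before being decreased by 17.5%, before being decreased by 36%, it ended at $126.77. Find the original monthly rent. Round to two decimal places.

Undoing the 36% decrease: $126.77 ÷ 0.64 = $198.078125.
Undoing the 17.5% decrease: $198.078125 ÷ 0.825 ≈ $240.094697.
Undoing the 61.9% decrease: $240.094697 ÷ 0.381 ≈ $630.17.

$630.17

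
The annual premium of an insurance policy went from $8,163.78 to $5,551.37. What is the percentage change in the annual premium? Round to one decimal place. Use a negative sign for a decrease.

-32.0%

Change: $5,551.37 − $8,163.78 = -$2,612.41.
Relative to the original: -$2,612.41 ÷ $8,163.78 ≈ -32.0%.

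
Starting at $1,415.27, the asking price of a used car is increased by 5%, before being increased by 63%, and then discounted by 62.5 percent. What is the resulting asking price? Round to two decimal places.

After the 5% increase: $1,415.27 × 1.05 = $1486.0335.
Apply the 63% increase: $1486.0335 × 1.63 = $2422.234605.
After the 62.5% decrease: $2422.234605 × 0.375 = $908.337976875 ≈ $908.34.

$908.34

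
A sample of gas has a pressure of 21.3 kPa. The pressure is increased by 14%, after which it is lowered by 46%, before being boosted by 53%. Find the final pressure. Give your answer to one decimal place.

20.1 kPa

14% increase: 21.3 × 1.14 = 24.282.
After the 46% decrease: 24.282 × 0.54 = 13.11228.
After the 53% increase: 13.11228 × 1.53 = 20.0617884 ≈ 20.1.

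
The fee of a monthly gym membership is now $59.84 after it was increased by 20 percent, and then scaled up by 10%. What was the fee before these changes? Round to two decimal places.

$45.33

The overall multiplier applied was 1.2 × 1.1 = 1.32.
So the original fee was $59.84 ÷ 1.32 ≈ $45.33.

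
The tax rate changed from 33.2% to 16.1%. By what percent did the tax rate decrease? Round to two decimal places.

The change is 16.1 − 33.2 = -17.1 percentage points.
Relative to the original 33.2%, that is -17.1 ÷ 33.2 ≈ -51.51%.
So the tax rate fell by 51.51%.

51.51%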